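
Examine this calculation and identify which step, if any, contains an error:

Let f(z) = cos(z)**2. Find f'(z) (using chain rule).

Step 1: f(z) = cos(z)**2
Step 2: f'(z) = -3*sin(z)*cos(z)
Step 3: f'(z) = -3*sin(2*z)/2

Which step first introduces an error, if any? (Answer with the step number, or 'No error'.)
Step 2

Step 2 is incorrect due to a wrong coefficient.
The step shows: -3*sin(z)*cos(z)
The correct value should be: -2*sin(z)*cos(z)

Explanation: The coefficient -2 was incorrectly written as -3: the term -2*sin(z)*cos(z) was incorrectly written as -3*sin(z)*cos(z)
The later steps are derived from this incorrect expression, so the error originates in Step 2.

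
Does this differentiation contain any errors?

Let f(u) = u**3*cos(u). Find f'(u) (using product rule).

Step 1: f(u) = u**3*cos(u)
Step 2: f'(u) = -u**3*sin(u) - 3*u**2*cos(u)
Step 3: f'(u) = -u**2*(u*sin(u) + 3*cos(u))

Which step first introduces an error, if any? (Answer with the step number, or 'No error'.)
Step 2

Step 2 is incorrect due to a sign flip.
The step shows: -u**3*sin(u) - 3*u**2*cos(u)
The correct value should be: -u**3*sin(u) + 3*u**2*cos(u)

Explanation: The sign of one term was flipped: the term 3*u**2*cos(u) was incorrectly written as -3*u**2*cos(u)
The later steps are derived from this incorrect expression, so the error originates in Step 2.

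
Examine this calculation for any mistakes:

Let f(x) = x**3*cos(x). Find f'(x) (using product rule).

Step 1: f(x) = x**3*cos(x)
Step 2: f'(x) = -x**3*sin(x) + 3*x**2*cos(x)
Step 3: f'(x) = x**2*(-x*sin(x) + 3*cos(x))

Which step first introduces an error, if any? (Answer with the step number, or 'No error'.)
No error

All steps in this derivation are correct.
The final answer f'(x) = x**2*(-x*sin(x) + 3*cos(x)) is valid.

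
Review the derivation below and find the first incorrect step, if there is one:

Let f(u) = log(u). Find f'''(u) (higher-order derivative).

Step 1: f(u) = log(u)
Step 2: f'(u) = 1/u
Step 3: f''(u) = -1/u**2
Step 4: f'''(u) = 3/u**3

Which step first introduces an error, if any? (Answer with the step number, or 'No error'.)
Step 4

Step 4 is incorrect due to a wrong coefficient.
The step shows: 3/u**3
The correct value should be: 2/u**3

Explanation: The coefficient 2 was incorrectly written as 3: the term 2/u**3 was incorrectly written as 3/u**3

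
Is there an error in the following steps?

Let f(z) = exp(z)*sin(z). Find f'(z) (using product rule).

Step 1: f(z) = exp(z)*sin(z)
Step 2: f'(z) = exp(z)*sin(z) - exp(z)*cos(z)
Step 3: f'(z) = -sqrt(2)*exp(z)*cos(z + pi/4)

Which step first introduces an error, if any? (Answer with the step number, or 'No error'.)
Step 2

Step 2 is incorrect due to a sign flip.
The step shows: exp(z)*sin(z) - exp(z)*cos(z)
The correct value should be: exp(z)*sin(z) + exp(z)*cos(z)

Explanation: The sign of one term was flipped: the term exp(z)*cos(z) was incorrectly written as -exp(z)*cos(z)
The later steps are derived from this incorrect expression, so the error originates in Step 2.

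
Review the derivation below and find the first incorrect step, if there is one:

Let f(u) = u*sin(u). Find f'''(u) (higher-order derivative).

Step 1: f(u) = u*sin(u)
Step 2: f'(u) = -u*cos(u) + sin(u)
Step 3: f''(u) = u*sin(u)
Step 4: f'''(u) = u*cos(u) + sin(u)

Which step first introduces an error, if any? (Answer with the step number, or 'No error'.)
Step 2

Step 2 is incorrect due to a sign flip.
The step shows: -u*cos(u) + sin(u)
The correct value should be: u*cos(u) + sin(u)

Explanation: The sign of one term was flipped: the term u*cos(u) was incorrectly written as -u*cos(u)
The later steps are derived from this incorrect expression, so the error originates in Step 2.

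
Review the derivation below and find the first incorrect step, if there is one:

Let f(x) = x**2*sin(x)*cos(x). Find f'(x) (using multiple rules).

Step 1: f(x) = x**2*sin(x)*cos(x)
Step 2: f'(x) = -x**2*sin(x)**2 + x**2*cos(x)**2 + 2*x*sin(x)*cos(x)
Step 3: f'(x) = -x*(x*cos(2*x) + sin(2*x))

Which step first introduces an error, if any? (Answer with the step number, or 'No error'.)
Step 3

Step 3 is incorrect due to a sign flip.
The step shows: -x*(x*cos(2*x) + sin(2*x))
The correct value should be: x*(x*cos(2*x) + sin(2*x))

Explanation: The sign of the whole expression was flipped: the term x*(x*cos(2*x) + sin(2*x)) was incorrectly written as -x*(x*cos(2*x) + sin(2*x))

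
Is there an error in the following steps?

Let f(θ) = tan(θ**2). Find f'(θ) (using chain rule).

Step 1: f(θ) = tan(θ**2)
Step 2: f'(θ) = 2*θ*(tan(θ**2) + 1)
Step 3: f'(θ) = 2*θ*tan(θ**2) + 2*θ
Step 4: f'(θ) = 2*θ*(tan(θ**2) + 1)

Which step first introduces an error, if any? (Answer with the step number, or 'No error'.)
Step 2

Step 2 is incorrect due to a wrong exponent.
The step shows: 2*θ*(tan(θ**2) + 1)
The correct value should be: 2*θ*(tan(θ**2)**2 + 1)

Explanation: The exponent 2 on tan(θ**2) was incorrectly written as 1: the term 2*θ*(tan(θ**2)**2 + 1) was incorrectly written as 2*θ*(tan(θ**2) + 1)
The later steps are derived from this incorrect expression, so the error originates in Step 2.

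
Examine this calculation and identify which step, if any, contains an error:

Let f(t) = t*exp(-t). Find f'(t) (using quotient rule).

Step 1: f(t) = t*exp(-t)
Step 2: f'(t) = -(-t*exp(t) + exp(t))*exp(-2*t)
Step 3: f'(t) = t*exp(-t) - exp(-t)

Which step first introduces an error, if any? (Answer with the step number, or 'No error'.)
Step 2

Step 2 is incorrect due to a sign flip.
The step shows: -(-t*exp(t) + exp(t))*exp(-2*t)
The correct value should be: (-t*exp(t) + exp(t))*exp(-2*t)

Explanation: The sign of the whole expression was flipped: the term (-t*exp(t) + exp(t))*exp(-2*t) was incorrectly written as -(-t*exp(t) + exp(t))*exp(-2*t)
The later steps are derived from this incorrect expression, so the error originates in Step 2.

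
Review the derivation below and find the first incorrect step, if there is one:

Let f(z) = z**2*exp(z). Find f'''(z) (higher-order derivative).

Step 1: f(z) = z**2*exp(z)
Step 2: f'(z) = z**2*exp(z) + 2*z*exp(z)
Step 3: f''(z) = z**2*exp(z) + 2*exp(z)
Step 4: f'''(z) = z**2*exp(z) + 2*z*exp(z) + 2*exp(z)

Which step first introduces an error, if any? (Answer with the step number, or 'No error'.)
Step 3

Step 3 is incorrect due to a dropped term.
The step shows: z**2*exp(z) + 2*exp(z)
The correct value should be: z**2*exp(z) + 4*z*exp(z) + 2*exp(z)

Explanation: A term was dropped: the term 4*z*exp(z) was incorrectly omitted
The later steps are derived from this incorrect expression, so the error originates in Step 3.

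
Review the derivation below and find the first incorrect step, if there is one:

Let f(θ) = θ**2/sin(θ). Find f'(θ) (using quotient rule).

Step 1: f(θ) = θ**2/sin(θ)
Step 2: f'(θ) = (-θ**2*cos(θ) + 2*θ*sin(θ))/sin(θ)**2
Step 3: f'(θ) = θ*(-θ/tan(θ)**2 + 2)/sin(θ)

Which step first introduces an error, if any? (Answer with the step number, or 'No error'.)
Step 3

Step 3 is incorrect due to a wrong exponent.
The step shows: θ*(-θ/tan(θ)**2 + 2)/sin(θ)
The correct value should be: θ*(-θ/tan(θ) + 2)/sin(θ)

Explanation: The exponent -1 on tan(θ) was incorrectly written as -2: the term θ*(-θ/tan(θ) + 2)/sin(θ) was incorrectly written as θ*(-θ/tan(θ)**2 + 2)/sin(θ)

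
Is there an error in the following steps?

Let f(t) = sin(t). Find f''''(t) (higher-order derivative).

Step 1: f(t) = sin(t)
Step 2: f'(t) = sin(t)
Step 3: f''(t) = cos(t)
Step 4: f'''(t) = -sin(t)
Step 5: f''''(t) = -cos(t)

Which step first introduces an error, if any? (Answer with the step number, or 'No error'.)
Step 2

Step 2 is incorrect due to a wrong trig function.
The step shows: sin(t)
The correct value should be: cos(t)

Explanation: cos(t) was incorrectly written as sin(t): the term cos(t) was incorrectly written as sin(t)
The later steps are derived from this incorrect expression, so the error originates in Step 2.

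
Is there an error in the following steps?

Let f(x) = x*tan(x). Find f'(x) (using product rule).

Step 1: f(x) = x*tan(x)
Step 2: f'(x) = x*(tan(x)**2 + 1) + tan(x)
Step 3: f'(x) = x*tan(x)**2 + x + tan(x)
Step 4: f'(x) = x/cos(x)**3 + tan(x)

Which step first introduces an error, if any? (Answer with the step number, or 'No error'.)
Step 4

Step 4 is incorrect due to a wrong exponent.
The step shows: x/cos(x)**3 + tan(x)
The correct value should be: x/cos(x)**2 + tan(x)

Explanation: The exponent -2 on cos(x) was incorrectly written as -3: the term x/cos(x)**2 was incorrectly written as x/cos(x)**3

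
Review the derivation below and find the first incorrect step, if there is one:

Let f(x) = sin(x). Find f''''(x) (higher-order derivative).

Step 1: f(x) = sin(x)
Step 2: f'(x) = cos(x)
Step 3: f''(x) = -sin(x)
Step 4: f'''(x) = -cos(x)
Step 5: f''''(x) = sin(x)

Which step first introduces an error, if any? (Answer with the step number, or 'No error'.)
No error

All steps in this derivation are correct.
The final answer f''''(x) = sin(x) is valid.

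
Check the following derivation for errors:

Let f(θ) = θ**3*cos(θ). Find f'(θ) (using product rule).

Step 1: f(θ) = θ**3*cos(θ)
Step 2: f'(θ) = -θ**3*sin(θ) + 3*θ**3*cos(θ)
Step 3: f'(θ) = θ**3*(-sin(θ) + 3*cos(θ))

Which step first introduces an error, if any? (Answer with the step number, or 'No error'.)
Step 2

Step 2 is incorrect due to a wrong exponent.
The step shows: -θ**3*sin(θ) + 3*θ**3*cos(θ)
The correct value should be: -θ**3*sin(θ) + 3*θ**2*cos(θ)

Explanation: The exponent 2 on θ was incorrectly written as 3: the term 3*θ**2*cos(θ) was incorrectly written as 3*θ**3*cos(θ)
The later steps are derived from this incorrect expression, so the error originates in Step 2.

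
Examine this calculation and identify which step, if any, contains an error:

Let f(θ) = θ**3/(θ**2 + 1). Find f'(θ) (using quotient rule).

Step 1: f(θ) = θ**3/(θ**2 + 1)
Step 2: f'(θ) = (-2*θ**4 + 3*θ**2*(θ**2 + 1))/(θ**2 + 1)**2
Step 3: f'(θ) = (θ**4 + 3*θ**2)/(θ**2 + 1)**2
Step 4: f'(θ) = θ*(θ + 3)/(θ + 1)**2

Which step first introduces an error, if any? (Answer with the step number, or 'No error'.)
Step 4

Step 4 is incorrect due to a wrong exponent.
The step shows: θ*(θ + 3)/(θ + 1)**2
The correct value should be: θ**2*(θ**2 + 3)/(θ**2 + 1)**2

Explanation: The exponent 2 on θ was incorrectly written as 1: the term θ**2*(θ**2 + 3)/(θ**2 + 1)**2 was incorrectly written as θ*(θ + 3)/(θ + 1)**2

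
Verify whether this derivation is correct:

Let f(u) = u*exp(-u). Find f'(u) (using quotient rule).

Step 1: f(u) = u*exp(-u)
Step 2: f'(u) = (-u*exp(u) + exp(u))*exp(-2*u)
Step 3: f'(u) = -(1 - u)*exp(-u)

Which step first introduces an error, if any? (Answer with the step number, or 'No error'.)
Step 3

Step 3 is incorrect due to a sign flip.
The step shows: -(1 - u)*exp(-u)
The correct value should be: (1 - u)*exp(-u)

Explanation: The sign of the whole expression was flipped: the term (1 - u)*exp(-u) was incorrectly written as -(1 - u)*exp(-u)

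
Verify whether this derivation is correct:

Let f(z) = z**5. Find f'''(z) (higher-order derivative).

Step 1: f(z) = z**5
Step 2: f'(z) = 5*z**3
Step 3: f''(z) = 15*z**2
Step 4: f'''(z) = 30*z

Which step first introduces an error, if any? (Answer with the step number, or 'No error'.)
Step 2

Step 2 is incorrect due to a wrong exponent.
The step shows: 5*z**3
The correct value should be: 5*z**4

Explanation: The exponent 4 on z was incorrectly written as 3: the term 5*z**4 was incorrectly written as 5*z**3
The later steps are derived from this incorrect expression, so the error originates in Step 2.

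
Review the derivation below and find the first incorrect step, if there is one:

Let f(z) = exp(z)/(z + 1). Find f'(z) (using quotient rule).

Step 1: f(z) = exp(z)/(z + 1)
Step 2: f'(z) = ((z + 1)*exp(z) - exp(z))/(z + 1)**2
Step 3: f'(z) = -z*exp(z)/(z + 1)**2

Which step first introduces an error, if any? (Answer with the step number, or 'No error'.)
Step 3

Step 3 is incorrect due to a sign flip.
The step shows: -z*exp(z)/(z + 1)**2
The correct value should be: z*exp(z)/(z + 1)**2

Explanation: The sign of the whole expression was flipped: the term z*exp(z)/(z + 1)**2 was incorrectly written as -z*exp(z)/(z + 1)**2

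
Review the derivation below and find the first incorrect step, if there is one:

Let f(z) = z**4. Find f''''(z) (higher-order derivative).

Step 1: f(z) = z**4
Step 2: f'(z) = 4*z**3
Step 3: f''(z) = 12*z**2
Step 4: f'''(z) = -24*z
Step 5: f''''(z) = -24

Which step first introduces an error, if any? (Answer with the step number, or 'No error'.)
Step 4

Step 4 is incorrect due to a sign flip.
The step shows: -24*z
The correct value should be: 24*z

Explanation: The sign of the whole expression was flipped: the term 24*z was incorrectly written as -24*z
The later steps are derived from this incorrect expression, so the error originates in Step 4.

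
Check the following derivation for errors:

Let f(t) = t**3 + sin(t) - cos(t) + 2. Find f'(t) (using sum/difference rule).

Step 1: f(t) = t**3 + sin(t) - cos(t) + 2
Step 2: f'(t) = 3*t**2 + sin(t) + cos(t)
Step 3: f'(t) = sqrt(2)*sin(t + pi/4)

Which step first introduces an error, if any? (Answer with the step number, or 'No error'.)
Step 3

Step 3 is incorrect due to a dropped term.
The step shows: sqrt(2)*sin(t + pi/4)
The correct value should be: 3*t**2 + sqrt(2)*sin(t + pi/4)

Explanation: A term was dropped: the term 3*t**2 was incorrectly omitted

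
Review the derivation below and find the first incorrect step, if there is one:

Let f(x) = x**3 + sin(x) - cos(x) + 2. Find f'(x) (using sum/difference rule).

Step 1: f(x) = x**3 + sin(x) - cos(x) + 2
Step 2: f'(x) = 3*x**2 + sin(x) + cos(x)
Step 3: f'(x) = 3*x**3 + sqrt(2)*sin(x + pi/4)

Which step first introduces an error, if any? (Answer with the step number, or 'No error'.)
Step 3

Step 3 is incorrect due to a wrong exponent.
The step shows: 3*x**3 + sqrt(2)*sin(x + pi/4)
The correct value should be: 3*x**2 + sqrt(2)*sin(x + pi/4)

Explanation: The exponent 2 on x was incorrectly written as 3: the term 3*x**2 was incorrectly written as 3*x**3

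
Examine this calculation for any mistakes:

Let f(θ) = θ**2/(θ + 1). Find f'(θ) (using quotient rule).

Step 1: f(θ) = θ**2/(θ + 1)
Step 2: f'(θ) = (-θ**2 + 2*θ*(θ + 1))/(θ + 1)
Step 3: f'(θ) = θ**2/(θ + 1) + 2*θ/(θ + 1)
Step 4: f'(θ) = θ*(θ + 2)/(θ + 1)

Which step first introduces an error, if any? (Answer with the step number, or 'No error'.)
Step 2

Step 2 is incorrect due to a wrong exponent.
The step shows: (-θ**2 + 2*θ*(θ + 1))/(θ + 1)
The correct value should be: (-θ**2 + 2*θ*(θ + 1))/(θ + 1)**2

Explanation: The exponent -2 on θ + 1 was incorrectly written as -1: the term (-θ**2 + 2*θ*(θ + 1))/(θ + 1)**2 was incorrectly written as (-θ**2 + 2*θ*(θ + 1))/(θ + 1)
The later steps are derived from this incorrect expression, so the error originates in Step 2.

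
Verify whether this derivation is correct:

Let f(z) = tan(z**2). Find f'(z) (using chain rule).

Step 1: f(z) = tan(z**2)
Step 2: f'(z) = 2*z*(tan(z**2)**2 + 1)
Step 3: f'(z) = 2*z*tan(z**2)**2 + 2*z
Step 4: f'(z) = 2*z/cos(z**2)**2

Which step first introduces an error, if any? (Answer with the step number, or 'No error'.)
No error

All steps in this derivation are correct.
The final answer f'(z) = 2*z/cos(z**2)**2 is valid.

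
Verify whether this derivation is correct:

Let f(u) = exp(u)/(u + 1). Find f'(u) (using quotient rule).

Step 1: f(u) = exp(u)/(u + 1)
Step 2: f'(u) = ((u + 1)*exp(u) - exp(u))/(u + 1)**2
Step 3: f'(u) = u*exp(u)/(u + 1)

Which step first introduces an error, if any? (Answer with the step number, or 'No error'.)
Step 3

Step 3 is incorrect due to a wrong exponent.
The step shows: u*exp(u)/(u + 1)
The correct value should be: u*exp(u)/(u + 1)**2

Explanation: The exponent -2 on u + 1 was incorrectly written as -1: the term u*exp(u)/(u + 1)**2 was incorrectly written as u*exp(u)/(u + 1)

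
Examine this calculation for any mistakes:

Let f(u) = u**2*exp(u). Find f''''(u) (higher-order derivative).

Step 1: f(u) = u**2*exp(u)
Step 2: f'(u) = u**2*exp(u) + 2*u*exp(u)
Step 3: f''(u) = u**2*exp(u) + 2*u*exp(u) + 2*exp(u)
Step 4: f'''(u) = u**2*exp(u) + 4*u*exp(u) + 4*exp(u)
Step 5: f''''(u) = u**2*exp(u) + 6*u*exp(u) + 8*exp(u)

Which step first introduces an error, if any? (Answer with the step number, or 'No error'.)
Step 3

Step 3 is incorrect due to a wrong coefficient.
The step shows: u**2*exp(u) + 2*u*exp(u) + 2*exp(u)
The correct value should be: u**2*exp(u) + 4*u*exp(u) + 2*exp(u)

Explanation: The coefficient 4 was incorrectly written as 2: the term 4*u*exp(u) was incorrectly written as 2*u*exp(u)
The later steps are derived from this incorrect expression, so the error originates in Step 3.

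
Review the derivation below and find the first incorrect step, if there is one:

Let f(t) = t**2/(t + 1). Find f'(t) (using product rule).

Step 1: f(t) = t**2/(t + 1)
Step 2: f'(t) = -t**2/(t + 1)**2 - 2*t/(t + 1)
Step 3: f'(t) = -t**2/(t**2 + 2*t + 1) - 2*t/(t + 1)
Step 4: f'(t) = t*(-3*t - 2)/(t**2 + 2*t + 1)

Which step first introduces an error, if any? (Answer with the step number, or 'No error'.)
Step 2

Step 2 is incorrect due to a sign flip.
The step shows: -t**2/(t + 1)**2 - 2*t/(t + 1)
The correct value should be: -t**2/(t + 1)**2 + 2*t/(t + 1)

Explanation: The sign of one term was flipped: the term 2*t/(t + 1) was incorrectly written as -2*t/(t + 1)
The later steps are derived from this incorrect expression, so the error originates in Step 2.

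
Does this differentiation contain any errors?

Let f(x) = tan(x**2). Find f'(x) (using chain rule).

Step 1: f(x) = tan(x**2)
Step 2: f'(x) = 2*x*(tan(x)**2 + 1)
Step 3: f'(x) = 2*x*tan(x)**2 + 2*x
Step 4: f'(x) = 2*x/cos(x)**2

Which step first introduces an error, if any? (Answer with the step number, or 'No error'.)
Step 2

Step 2 is incorrect due to a wrong exponent.
The step shows: 2*x*(tan(x)**2 + 1)
The correct value should be: 2*x*(tan(x**2)**2 + 1)

Explanation: The exponent 2 on x was incorrectly written as 1: the term 2*x*(tan(x**2)**2 + 1) was incorrectly written as 2*x*(tan(x)**2 + 1)
The later steps are derived from this incorrect expression, so the error originates in Step 2.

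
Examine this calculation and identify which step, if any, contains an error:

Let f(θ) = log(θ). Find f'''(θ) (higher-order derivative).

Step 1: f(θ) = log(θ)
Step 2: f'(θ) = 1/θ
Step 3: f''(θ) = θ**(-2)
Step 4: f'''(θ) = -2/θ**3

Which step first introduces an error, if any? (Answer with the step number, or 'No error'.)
Step 3

Step 3 is incorrect due to a sign flip.
The step shows: θ**(-2)
The correct value should be: -1/θ**2

Explanation: The sign of the whole expression was flipped: the term -1/θ**2 was incorrectly written as θ**(-2)
The later steps are derived from this incorrect expression, so the error originates in Step 3.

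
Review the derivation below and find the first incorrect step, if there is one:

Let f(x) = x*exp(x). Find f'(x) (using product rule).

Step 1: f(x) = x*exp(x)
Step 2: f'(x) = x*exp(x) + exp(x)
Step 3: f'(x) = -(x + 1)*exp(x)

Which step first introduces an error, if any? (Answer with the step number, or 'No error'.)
Step 3

Step 3 is incorrect due to a sign flip.
The step shows: -(x + 1)*exp(x)
The correct value should be: (x + 1)*exp(x)

Explanation: The sign of the whole expression was flipped: the term (x + 1)*exp(x) was incorrectly written as -(x + 1)*exp(x)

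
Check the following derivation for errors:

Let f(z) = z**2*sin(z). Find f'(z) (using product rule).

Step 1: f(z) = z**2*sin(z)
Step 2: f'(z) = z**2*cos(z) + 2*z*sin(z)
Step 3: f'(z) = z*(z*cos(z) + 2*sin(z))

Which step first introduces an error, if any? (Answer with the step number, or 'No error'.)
No error

All steps in this derivation are correct.
The final answer f'(z) = z*(z*cos(z) + 2*sin(z)) is valid.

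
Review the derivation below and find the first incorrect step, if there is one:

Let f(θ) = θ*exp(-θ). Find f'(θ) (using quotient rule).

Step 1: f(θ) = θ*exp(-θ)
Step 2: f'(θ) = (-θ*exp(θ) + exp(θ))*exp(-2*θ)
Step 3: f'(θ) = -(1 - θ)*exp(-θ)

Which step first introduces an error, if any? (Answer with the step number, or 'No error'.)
Step 3

Step 3 is incorrect due to a sign flip.
The step shows: -(1 - θ)*exp(-θ)
The correct value should be: (1 - θ)*exp(-θ)

Explanation: The sign of the whole expression was flipped: the term (1 - θ)*exp(-θ) was incorrectly written as -(1 - θ)*exp(-θ)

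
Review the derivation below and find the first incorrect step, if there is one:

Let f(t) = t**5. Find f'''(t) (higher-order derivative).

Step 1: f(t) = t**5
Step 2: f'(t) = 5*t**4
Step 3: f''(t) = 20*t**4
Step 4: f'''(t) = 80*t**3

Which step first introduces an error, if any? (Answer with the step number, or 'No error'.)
Step 3

Step 3 is incorrect due to a wrong exponent.
The step shows: 20*t**4
The correct value should be: 20*t**3

Explanation: The exponent 3 on t was incorrectly written as 4: the term 20*t**3 was incorrectly written as 20*t**4
The later steps are derived from this incorrect expression, so the error originates in Step 3.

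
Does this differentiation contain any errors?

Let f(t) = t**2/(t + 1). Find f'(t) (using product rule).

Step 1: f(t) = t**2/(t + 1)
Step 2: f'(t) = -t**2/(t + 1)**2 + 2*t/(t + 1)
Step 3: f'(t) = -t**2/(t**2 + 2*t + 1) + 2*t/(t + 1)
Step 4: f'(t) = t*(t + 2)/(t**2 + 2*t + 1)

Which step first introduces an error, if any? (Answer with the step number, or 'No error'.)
No error

All steps in this derivation are correct.
The final answer f'(t) = t*(t + 2)/(t**2 + 2*t + 1) is valid.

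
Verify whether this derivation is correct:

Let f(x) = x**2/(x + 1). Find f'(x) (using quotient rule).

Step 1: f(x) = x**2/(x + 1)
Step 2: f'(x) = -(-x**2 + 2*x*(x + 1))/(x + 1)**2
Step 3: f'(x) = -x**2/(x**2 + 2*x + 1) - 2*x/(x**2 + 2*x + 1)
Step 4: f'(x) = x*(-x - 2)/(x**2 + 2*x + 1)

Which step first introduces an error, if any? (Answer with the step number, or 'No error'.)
Step 2

Step 2 is incorrect due to a sign flip.
The step shows: -(-x**2 + 2*x*(x + 1))/(x + 1)**2
The correct value should be: (-x**2 + 2*x*(x + 1))/(x + 1)**2

Explanation: The sign of the whole expression was flipped: the term (-x**2 + 2*x*(x + 1))/(x + 1)**2 was incorrectly written as -(-x**2 + 2*x*(x + 1))/(x + 1)**2
The later steps are derived from this incorrect expression, so the error originates in Step 2.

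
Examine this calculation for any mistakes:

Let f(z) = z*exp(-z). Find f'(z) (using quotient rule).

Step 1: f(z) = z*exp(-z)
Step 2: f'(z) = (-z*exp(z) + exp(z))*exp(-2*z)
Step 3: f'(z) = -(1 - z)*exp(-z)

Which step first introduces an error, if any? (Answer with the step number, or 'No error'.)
Step 3

Step 3 is incorrect due to a sign flip.
The step shows: -(1 - z)*exp(-z)
The correct value should be: (1 - z)*exp(-z)

Explanation: The sign of the whole expression was flipped: the term (1 - z)*exp(-z) was incorrectly written as -(1 - z)*exp(-z)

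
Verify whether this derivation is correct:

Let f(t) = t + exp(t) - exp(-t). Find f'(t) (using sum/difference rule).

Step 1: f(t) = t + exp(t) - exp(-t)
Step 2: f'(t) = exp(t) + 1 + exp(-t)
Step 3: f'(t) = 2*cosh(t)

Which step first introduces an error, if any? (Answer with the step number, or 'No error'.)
Step 3

Step 3 is incorrect due to a dropped term.
The step shows: 2*cosh(t)
The correct value should be: 2*cosh(t) + 1

Explanation: A term was dropped: the term 1 was incorrectly omitted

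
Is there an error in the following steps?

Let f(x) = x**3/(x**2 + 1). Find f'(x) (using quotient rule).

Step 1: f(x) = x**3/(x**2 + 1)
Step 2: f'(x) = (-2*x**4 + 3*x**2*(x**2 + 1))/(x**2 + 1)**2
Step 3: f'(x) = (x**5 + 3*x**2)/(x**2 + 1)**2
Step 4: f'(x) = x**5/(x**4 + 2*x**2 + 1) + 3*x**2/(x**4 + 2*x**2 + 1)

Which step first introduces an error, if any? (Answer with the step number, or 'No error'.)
Step 3

Step 3 is incorrect due to a wrong exponent.
The step shows: (x**5 + 3*x**2)/(x**2 + 1)**2
The correct value should be: (x**4 + 3*x**2)/(x**2 + 1)**2

Explanation: The exponent 4 on x was incorrectly written as 5: the term (x**4 + 3*x**2)/(x**2 + 1)**2 was incorrectly written as (x**5 + 3*x**2)/(x**2 + 1)**2
The later steps are derived from this incorrect expression, so the error originates in Step 3.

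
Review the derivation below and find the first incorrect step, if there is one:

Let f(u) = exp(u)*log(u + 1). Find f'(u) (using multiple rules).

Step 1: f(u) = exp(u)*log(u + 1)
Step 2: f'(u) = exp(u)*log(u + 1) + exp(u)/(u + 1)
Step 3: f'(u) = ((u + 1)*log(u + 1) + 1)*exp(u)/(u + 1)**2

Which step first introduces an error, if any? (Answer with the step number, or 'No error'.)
Step 3

Step 3 is incorrect due to a wrong exponent.
The step shows: ((u + 1)*log(u + 1) + 1)*exp(u)/(u + 1)**2
The correct value should be: ((u + 1)*log(u + 1) + 1)*exp(u)/(u + 1)

Explanation: The exponent -1 on u + 1 was incorrectly written as -2: the term ((u + 1)*log(u + 1) + 1)*exp(u)/(u + 1) was incorrectly written as ((u + 1)*log(u + 1) + 1)*exp(u)/(u + 1)**2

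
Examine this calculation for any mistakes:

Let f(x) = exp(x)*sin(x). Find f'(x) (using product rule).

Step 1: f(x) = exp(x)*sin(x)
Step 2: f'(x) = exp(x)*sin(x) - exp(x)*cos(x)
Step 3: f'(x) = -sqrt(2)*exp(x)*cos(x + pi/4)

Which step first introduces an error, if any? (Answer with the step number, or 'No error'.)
Step 2

Step 2 is incorrect due to a sign flip.
The step shows: exp(x)*sin(x) - exp(x)*cos(x)
The correct value should be: exp(x)*sin(x) + exp(x)*cos(x)

Explanation: The sign of one term was flipped: the term exp(x)*cos(x) was incorrectly written as -exp(x)*cos(x)
The later steps are derived from this incorrect expression, so the error originates in Step 2.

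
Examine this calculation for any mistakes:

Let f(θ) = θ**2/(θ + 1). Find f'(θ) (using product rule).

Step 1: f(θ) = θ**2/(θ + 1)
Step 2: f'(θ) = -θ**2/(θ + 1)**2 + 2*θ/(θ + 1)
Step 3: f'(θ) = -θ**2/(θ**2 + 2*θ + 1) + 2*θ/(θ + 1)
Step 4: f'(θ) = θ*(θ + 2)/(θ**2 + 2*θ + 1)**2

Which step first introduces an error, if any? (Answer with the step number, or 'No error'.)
Step 4

Step 4 is incorrect due to a wrong exponent.
The step shows: θ*(θ + 2)/(θ**2 + 2*θ + 1)**2
The correct value should be: θ*(θ + 2)/(θ**2 + 2*θ + 1)

Explanation: The exponent -1 on θ**2 + 2*θ + 1 was incorrectly written as -2: the term θ*(θ + 2)/(θ**2 + 2*θ + 1) was incorrectly written as θ*(θ + 2)/(θ**2 + 2*θ + 1)**2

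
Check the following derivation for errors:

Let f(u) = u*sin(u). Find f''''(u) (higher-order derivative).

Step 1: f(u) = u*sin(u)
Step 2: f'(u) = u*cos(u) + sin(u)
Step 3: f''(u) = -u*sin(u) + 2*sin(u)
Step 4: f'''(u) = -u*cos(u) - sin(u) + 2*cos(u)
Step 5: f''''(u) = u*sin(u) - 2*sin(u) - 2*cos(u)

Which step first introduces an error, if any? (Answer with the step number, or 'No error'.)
Step 3

Step 3 is incorrect due to a wrong trig function.
The step shows: -u*sin(u) + 2*sin(u)
The correct value should be: -u*sin(u) + 2*cos(u)

Explanation: cos(u) was incorrectly written as sin(u): the term 2*cos(u) was incorrectly written as 2*sin(u)
The later steps are derived from this incorrect expression, so the error originates in Step 3.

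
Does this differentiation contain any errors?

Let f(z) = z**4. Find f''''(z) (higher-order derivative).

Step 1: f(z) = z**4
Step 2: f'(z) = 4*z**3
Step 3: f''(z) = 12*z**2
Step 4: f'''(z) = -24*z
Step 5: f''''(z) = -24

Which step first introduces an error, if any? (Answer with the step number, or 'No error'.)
Step 4

Step 4 is incorrect due to a sign flip.
The step shows: -24*z
The correct value should be: 24*z

Explanation: The sign of the whole expression was flipped: the term 24*z was incorrectly written as -24*z
The later steps are derived from this incorrect expression, so the error originates in Step 4.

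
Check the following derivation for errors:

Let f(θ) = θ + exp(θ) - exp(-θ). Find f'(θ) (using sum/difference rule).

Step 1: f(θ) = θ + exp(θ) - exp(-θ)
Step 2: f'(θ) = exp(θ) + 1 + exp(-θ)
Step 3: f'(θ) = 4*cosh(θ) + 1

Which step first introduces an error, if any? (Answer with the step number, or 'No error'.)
Step 3

Step 3 is incorrect due to a wrong coefficient.
The step shows: 4*cosh(θ) + 1
The correct value should be: 2*cosh(θ) + 1

Explanation: The coefficient 2 was incorrectly written as 4: the term 2*cosh(θ) was incorrectly written as 4*cosh(θ)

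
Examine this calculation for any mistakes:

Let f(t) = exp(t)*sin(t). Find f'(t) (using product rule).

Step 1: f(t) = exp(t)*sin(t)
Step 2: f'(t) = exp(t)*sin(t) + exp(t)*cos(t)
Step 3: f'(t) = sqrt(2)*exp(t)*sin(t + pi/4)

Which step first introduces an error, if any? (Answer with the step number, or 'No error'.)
No error

All steps in this derivation are correct.
The final answer f'(t) = sqrt(2)*exp(t)*sin(t + pi/4) is valid.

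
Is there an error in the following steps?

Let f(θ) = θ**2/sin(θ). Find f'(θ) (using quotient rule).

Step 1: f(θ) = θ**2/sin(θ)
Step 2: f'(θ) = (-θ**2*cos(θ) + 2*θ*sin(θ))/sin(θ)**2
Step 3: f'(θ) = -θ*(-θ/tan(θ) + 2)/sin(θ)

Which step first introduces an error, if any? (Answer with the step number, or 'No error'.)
Step 3

Step 3 is incorrect due to a sign flip.
The step shows: -θ*(-θ/tan(θ) + 2)/sin(θ)
The correct value should be: θ*(-θ/tan(θ) + 2)/sin(θ)

Explanation: The sign of the whole expression was flipped: the term θ*(-θ/tan(θ) + 2)/sin(θ) was incorrectly written as -θ*(-θ/tan(θ) + 2)/sin(θ)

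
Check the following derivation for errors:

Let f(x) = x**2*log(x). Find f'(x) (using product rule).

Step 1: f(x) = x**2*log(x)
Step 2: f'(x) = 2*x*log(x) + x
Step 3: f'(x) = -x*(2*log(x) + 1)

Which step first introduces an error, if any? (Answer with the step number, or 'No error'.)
Step 3

Step 3 is incorrect due to a sign flip.
The step shows: -x*(2*log(x) + 1)
The correct value should be: x*(2*log(x) + 1)

Explanation: The sign of the whole expression was flipped: the term x*(2*log(x) + 1) was incorrectly written as -x*(2*log(x) + 1)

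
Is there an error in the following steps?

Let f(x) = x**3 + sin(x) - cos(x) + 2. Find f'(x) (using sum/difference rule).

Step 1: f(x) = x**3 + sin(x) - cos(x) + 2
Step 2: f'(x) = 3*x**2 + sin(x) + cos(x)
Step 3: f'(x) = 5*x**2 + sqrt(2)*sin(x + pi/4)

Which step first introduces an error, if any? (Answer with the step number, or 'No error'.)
Step 3

Step 3 is incorrect due to a wrong coefficient.
The step shows: 5*x**2 + sqrt(2)*sin(x + pi/4)
The correct value should be: 3*x**2 + sqrt(2)*sin(x + pi/4)

Explanation: The coefficient 3 was incorrectly written as 5: the term 3*x**2 was incorrectly written as 5*x**2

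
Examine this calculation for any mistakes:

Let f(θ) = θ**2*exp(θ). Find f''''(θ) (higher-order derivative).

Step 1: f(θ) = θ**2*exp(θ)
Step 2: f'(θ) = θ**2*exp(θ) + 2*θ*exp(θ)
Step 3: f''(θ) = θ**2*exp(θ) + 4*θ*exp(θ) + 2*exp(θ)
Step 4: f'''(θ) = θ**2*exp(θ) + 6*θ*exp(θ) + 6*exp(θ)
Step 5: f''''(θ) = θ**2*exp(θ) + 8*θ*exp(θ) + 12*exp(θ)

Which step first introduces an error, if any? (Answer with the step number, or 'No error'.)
No error

All steps in this derivation are correct.
The final answer f''''(θ) = θ**2*exp(θ) + 8*θ*exp(θ) + 12*exp(θ) is valid.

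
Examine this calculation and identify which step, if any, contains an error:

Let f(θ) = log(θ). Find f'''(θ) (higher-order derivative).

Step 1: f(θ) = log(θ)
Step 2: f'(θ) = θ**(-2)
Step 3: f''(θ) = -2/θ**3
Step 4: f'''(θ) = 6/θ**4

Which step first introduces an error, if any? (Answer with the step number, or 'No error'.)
Step 2

Step 2 is incorrect due to a wrong exponent.
The step shows: θ**(-2)
The correct value should be: 1/θ

Explanation: The exponent -1 on θ was incorrectly written as -2: the term 1/θ was incorrectly written as θ**(-2)
The later steps are derived from this incorrect expression, so the error originates in Step 2.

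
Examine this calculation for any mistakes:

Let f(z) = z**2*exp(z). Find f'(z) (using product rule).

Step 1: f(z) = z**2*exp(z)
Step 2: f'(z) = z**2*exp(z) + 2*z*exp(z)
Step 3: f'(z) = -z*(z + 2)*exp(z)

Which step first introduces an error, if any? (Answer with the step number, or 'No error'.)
Step 3

Step 3 is incorrect due to a sign flip.
The step shows: -z*(z + 2)*exp(z)
The correct value should be: z*(z + 2)*exp(z)

Explanation: The sign of the whole expression was flipped: the term z*(z + 2)*exp(z) was incorrectly written as -z*(z + 2)*exp(z)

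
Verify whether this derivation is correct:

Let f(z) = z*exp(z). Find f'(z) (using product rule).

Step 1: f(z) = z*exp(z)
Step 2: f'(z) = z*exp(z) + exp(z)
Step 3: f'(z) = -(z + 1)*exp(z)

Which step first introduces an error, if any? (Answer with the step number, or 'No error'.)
Step 3

Step 3 is incorrect due to a sign flip.
The step shows: -(z + 1)*exp(z)
The correct value should be: (z + 1)*exp(z)

Explanation: The sign of the whole expression was flipped: the term (z + 1)*exp(z) was incorrectly written as -(z + 1)*exp(z)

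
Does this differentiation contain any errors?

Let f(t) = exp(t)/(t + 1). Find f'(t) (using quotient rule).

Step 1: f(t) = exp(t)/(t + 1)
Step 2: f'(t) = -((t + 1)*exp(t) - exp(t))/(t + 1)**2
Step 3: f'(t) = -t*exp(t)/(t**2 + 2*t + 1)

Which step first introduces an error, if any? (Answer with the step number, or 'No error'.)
Step 2

Step 2 is incorrect due to a sign flip.
The step shows: -((t + 1)*exp(t) - exp(t))/(t + 1)**2
The correct value should be: ((t + 1)*exp(t) - exp(t))/(t + 1)**2

Explanation: The sign of the whole expression was flipped: the term ((t + 1)*exp(t) - exp(t))/(t + 1)**2 was incorrectly written as -((t + 1)*exp(t) - exp(t))/(t + 1)**2
The later steps are derived from this incorrect expression, so the error originates in Step 2.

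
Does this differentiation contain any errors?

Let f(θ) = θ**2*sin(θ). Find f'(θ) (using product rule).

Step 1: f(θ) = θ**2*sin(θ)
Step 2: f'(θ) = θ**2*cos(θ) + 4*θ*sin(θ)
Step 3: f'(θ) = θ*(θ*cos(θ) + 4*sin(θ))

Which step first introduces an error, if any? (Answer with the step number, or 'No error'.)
Step 2

Step 2 is incorrect due to a wrong coefficient.
The step shows: θ**2*cos(θ) + 4*θ*sin(θ)
The correct value should be: θ**2*cos(θ) + 2*θ*sin(θ)

Explanation: The coefficient 2 was incorrectly written as 4: the term 2*θ*sin(θ) was incorrectly written as 4*θ*sin(θ)
The later steps are derived from this incorrect expression, so the error originates in Step 2.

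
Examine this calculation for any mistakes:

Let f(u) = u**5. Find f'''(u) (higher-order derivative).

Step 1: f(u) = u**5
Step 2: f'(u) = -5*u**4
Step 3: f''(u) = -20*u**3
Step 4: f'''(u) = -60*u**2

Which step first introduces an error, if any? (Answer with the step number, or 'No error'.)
Step 2

Step 2 is incorrect due to a sign flip.
The step shows: -5*u**4
The correct value should be: 5*u**4

Explanation: The sign of the whole expression was flipped: the term 5*u**4 was incorrectly written as -5*u**4
The later steps are derived from this incorrect expression, so the error originates in Step 2.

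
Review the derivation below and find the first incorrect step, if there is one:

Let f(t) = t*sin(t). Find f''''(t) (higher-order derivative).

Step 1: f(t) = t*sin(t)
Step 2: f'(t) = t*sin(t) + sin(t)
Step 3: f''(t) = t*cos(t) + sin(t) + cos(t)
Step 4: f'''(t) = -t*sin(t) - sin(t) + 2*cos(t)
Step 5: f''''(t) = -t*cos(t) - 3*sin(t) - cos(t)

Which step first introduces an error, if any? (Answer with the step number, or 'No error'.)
Step 2

Step 2 is incorrect due to a wrong trig function.
The step shows: t*sin(t) + sin(t)
The correct value should be: t*cos(t) + sin(t)

Explanation: cos(t) was incorrectly written as sin(t): the term t*cos(t) was incorrectly written as t*sin(t)
The later steps are derived from this incorrect expression, so the error originates in Step 2.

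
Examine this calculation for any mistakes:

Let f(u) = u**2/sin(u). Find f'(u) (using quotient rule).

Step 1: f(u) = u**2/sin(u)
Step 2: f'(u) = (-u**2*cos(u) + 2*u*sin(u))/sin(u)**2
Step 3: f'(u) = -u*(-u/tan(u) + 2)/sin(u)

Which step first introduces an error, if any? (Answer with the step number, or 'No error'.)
Step 3

Step 3 is incorrect due to a sign flip.
The step shows: -u*(-u/tan(u) + 2)/sin(u)
The correct value should be: u*(-u/tan(u) + 2)/sin(u)

Explanation: The sign of the whole expression was flipped: the term u*(-u/tan(u) + 2)/sin(u) was incorrectly written as -u*(-u/tan(u) + 2)/sin(u)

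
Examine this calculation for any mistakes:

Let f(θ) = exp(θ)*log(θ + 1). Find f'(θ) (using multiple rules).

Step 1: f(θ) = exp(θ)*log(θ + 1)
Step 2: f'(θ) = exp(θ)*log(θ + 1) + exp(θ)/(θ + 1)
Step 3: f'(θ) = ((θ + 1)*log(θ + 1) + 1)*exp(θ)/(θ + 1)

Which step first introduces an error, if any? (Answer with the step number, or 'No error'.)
No error

All steps in this derivation are correct.
The final answer f'(θ) = ((θ + 1)*log(θ + 1) + 1)*exp(θ)/(θ + 1) is valid.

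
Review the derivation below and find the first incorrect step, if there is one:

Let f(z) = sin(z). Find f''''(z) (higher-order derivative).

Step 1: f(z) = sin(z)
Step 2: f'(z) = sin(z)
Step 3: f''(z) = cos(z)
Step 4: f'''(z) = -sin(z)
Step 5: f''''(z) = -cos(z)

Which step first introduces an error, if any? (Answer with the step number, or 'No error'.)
Step 2

Step 2 is incorrect due to a wrong trig function.
The step shows: sin(z)
The correct value should be: cos(z)

Explanation: cos(z) was incorrectly written as sin(z): the term cos(z) was incorrectly written as sin(z)
The later steps are derived from this incorrect expression, so the error originates in Step 2.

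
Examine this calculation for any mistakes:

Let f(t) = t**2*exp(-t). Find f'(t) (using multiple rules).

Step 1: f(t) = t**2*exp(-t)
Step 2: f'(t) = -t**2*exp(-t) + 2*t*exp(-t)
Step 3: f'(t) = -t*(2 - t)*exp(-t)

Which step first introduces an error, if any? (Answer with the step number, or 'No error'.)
Step 3

Step 3 is incorrect due to a sign flip.
The step shows: -t*(2 - t)*exp(-t)
The correct value should be: t*(2 - t)*exp(-t)

Explanation: The sign of the whole expression was flipped: the term t*(2 - t)*exp(-t) was incorrectly written as -t*(2 - t)*exp(-t)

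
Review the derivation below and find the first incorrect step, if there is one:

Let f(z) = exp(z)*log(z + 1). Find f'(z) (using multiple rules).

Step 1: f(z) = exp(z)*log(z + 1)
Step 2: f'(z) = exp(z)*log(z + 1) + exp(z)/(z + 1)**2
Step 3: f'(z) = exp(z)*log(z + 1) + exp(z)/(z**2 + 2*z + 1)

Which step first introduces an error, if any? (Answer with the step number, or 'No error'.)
Step 2

Step 2 is incorrect due to a wrong exponent.
The step shows: exp(z)*log(z + 1) + exp(z)/(z + 1)**2
The correct value should be: exp(z)*log(z + 1) + exp(z)/(z + 1)

Explanation: The exponent -1 on z + 1 was incorrectly written as -2: the term exp(z)/(z + 1) was incorrectly written as exp(z)/(z + 1)**2
The later steps are derived from this incorrect expression, so the error originates in Step 2.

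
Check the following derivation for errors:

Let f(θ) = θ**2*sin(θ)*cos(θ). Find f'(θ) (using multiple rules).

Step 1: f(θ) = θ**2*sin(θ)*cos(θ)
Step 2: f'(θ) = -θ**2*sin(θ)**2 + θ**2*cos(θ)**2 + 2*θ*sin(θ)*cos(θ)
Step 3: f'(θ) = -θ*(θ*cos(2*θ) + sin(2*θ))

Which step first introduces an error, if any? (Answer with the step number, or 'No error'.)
Step 3

Step 3 is incorrect due to a sign flip.
The step shows: -θ*(θ*cos(2*θ) + sin(2*θ))
The correct value should be: θ*(θ*cos(2*θ) + sin(2*θ))

Explanation: The sign of the whole expression was flipped: the term θ*(θ*cos(2*θ) + sin(2*θ)) was incorrectly written as -θ*(θ*cos(2*θ) + sin(2*θ))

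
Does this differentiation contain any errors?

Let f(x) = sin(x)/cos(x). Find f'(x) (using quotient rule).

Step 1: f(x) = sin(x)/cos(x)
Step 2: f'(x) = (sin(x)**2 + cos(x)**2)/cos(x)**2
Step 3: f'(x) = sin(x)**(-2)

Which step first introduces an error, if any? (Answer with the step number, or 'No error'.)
Step 3

Step 3 is incorrect due to a wrong trig function.
The step shows: sin(x)**(-2)
The correct value should be: cos(x)**(-2)

Explanation: cos(x) was incorrectly written as sin(x): the term cos(x)**(-2) was incorrectly written as sin(x)**(-2)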